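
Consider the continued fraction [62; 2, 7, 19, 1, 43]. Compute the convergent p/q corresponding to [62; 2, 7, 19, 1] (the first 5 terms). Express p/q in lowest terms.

Starting at the tail and folding back:
Start with 1.
19 + 1/(1/1) = 19 + 1/1 = 20/1
7 + 1/(20/1) = 7 + 1/20 = 141/20
2 + 1/(141/20) = 2 + 20/141 = 302/141
62 + 1/(302/141) = 62 + 141/302 = 18865/302

18865/302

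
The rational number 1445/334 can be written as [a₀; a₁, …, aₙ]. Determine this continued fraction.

Run the Euclidean algorithm, recording each quotient:
1445 ÷ 334 → quotient 4, remainder 109
334 ÷ 109 → quotient 3, remainder 7
109 ÷ 7 → quotient 15, remainder 4
7 ÷ 4 → quotient 1, remainder 3
4 ÷ 3 → quotient 1, remainder 1
3 ÷ 1 → quotient 3, remainder 0

[4; 3, 15, 1, 1, 3]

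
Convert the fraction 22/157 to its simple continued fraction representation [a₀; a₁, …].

22 ÷ 157 → quotient 0, remainder 22
157 ÷ 22 → quotient 7, remainder 3
22 ÷ 3 → quotient 7, remainder 1
3 ÷ 1 → quotient 3, remainder 0

[0; 7, 7, 3]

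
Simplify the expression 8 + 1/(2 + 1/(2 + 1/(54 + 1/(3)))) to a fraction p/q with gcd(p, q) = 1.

Start with 3.
54 + 1/(3/1) = 54 + 1/3 = 163/3
2 + 1/(163/3) = 2 + 3/163 = 329/163
2 + 1/(329/163) = 2 + 163/329 = 821/329
8 + 1/(821/329) = 8 + 329/821 = 6897/821

6897/821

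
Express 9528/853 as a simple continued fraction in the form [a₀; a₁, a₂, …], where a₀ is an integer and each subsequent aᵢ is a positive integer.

9528 ÷ 853 → quotient 11, remainder 145
853 ÷ 145 → quotient 5, remainder 128
145 ÷ 128 → quotient 1, remainder 17
128 ÷ 17 → quotient 7, remainder 9
17 ÷ 9 → quotient 1, remainder 8
9 ÷ 8 → quotient 1, remainder 1
8 ÷ 1 → quotient 8, remainder 0

[11; 5, 1, 7, 1, 1, 8]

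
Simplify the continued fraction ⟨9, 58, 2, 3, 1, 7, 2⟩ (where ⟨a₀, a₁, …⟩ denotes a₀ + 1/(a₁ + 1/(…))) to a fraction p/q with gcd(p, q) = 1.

Collapse the nested fraction from the inside out:
Start with 2.
7 + 1/(2/1) = 7 + 1/2 = 15/2
1 + 1/(15/2) = 1 + 2/15 = 17/15
3 + 1/(17/15) = 3 + 15/17 = 66/17
2 + 1/(66/17) = 2 + 17/66 = 149/66
58 + 1/(149/66) = 58 + 66/149 = 8708/149
9 + 1/(8708/149) = 9 + 149/8708 = 78521/8708

78521/8708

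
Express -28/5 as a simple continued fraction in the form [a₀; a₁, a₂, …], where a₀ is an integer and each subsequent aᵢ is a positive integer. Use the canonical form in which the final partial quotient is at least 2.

Apply division with remainder until the remainder is 0:
-28 = -6·5 + 2, so a_0 = -6
5 = 2·2 + 1, so a_1 = 2
2 = 2·1 + 0, so a_2 = 2

[-6; 2, 2]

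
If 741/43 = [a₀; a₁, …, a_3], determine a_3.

741 = 17·43 + 10, so a_0 = 17
43 = 4·10 + 3, so a_1 = 4
10 = 3·3 + 1, so a_2 = 3
3 = 3·1 + 0, so a_3 = 3

3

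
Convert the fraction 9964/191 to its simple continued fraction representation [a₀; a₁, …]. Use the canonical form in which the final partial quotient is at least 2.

Run the Euclidean algorithm, recording each quotient:
9964 = 52·191 + 32, so a_0 = 52
191 = 5·32 + 31, so a_1 = 5
32 = 1·31 + 1, so a_2 = 1
31 = 31·1 + 0, so a_3 = 31

[52; 5, 1, 31]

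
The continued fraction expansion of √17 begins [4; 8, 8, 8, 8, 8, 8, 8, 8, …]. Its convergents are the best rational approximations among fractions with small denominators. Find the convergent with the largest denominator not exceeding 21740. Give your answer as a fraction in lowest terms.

List convergents until the denominator exceeds the bound:
a_0 = 4: 4/1  (≤ bound)
a_1 = 8: 33/8  (≤ bound)
a_2 = 8: 268/65  (≤ bound)
a_3 = 8: 2177/528  (≤ bound)
a_4 = 8: 17684/4289  (≤ bound)
a_5 = 8: 143649/34840  (> 21740, stop)

17684/4289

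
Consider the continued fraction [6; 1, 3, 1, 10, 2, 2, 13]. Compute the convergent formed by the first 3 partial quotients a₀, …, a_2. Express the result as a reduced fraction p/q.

Use the convergent recurrence hₖ = aₖ·hₖ₋₁ + hₖ₋₂ (and likewise for the denominators kₖ):
a_0 = 6: 6/1
a_1 = 1: 7/1
a_2 = 3: 27/4

27/4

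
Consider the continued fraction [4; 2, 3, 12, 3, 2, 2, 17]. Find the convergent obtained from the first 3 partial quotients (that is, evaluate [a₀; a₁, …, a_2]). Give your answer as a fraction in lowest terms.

Start with 3.
2 + 1/(3/1) = 2 + 1/3 = 7/3
4 + 1/(7/3) = 4 + 3/7 = 31/7

31/7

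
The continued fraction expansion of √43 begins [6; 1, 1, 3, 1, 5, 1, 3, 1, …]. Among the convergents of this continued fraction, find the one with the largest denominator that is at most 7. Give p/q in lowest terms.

List convergents until the denominator exceeds the bound:
a_0 = 6: 6/1  (≤ bound)
a_1 = 1: 7/1  (≤ bound)
a_2 = 1: 13/2  (≤ bound)
a_3 = 3: 46/7  (≤ bound)
a_4 = 1: 59/9  (> 7, stop)

46/7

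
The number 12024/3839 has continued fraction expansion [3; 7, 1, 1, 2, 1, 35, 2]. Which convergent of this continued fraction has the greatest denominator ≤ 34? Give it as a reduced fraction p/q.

a_0 = 3: 3/1  (≤ bound)
a_1 = 7: 22/7  (≤ bound)
a_2 = 1: 25/8  (≤ bound)
a_3 = 1: 47/15  (≤ bound)
a_4 = 2: 119/38  (> 34, stop)

47/15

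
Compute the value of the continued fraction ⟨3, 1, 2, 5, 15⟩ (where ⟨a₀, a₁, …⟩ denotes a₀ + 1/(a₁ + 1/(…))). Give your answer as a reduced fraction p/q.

Compute successive convergents:
a_0 = 3: 3/1
a_1 = 1: 4/1
a_2 = 2: 11/3
a_3 = 5: 59/16
a_4 = 15: 896/243

896/243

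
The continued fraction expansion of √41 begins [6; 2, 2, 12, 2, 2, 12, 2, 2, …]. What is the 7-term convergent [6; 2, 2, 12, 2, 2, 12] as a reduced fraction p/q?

25414/3969

Use the convergent recurrence hₖ = aₖ·hₖ₋₁ + hₖ₋₂ (and likewise for the denominators kₖ):
a_0 = 6: 6/1
a_1 = 2: 13/2
a_2 = 2: 32/5
a_3 = 12: 397/62
a_4 = 2: 826/129
a_5 = 2: 2049/320
a_6 = 12: 25414/3969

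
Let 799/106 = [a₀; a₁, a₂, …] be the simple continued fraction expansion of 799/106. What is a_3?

799 ÷ 106 → quotient 7, remainder 57
106 ÷ 57 → quotient 1, remainder 49
57 ÷ 49 → quotient 1, remainder 8
49 ÷ 8 → quotient 6, remainder 1

6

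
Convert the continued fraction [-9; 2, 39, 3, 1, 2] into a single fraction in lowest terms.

Start with 2.
1 + 1/(2/1) = 1 + 1/2 = 3/2
3 + 1/(3/2) = 3 + 2/3 = 11/3
39 + 1/(11/3) = 39 + 3/11 = 432/11
2 + 1/(432/11) = 2 + 11/432 = 875/432
-9 + 1/(875/432) = -9 + 432/875 = -7443/875

-7443/875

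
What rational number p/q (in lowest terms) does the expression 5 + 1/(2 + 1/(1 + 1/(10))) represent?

171/32

Use the convergent recurrence hₖ = aₖ·hₖ₋₁ + hₖ₋₂ (and likewise for the denominators kₖ):
a_0 = 5: 5/1
a_1 = 2: 11/2
a_2 = 1: 16/3
a_3 = 10: 171/32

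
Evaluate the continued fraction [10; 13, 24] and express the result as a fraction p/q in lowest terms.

3154/313

Use the convergent recurrence hₖ = aₖ·hₖ₋₁ + hₖ₋₂ (and likewise for the denominators kₖ):
a_0 = 10: 10/1
a_1 = 13: 131/13
a_2 = 24: 3154/313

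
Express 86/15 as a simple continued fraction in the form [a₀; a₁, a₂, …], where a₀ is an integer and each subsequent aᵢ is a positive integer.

Repeatedly divide and take the remainder:
86 ÷ 15 → quotient 5, remainder 11
15 ÷ 11 → quotient 1, remainder 4
11 ÷ 4 → quotient 2, remainder 3
4 ÷ 3 → quotient 1, remainder 1
3 ÷ 1 → quotient 3, remainder 0

[5; 1, 2, 1, 3]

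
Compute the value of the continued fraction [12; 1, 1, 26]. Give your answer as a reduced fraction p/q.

663/53

a_0 = 12: 12/1
a_1 = 1: 13/1
a_2 = 1: 25/2
a_3 = 26: 663/53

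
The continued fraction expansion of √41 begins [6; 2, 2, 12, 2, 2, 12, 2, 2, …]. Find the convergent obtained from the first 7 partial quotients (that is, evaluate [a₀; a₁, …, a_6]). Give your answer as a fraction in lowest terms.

25414/3969

Use the convergent recurrence hₖ = aₖ·hₖ₋₁ + hₖ₋₂ (and likewise for the denominators kₖ):
a_0 = 6: 6/1
a_1 = 2: 13/2
a_2 = 2: 32/5
a_3 = 12: 397/62
a_4 = 2: 826/129
a_5 = 2: 2049/320
a_6 = 12: 25414/3969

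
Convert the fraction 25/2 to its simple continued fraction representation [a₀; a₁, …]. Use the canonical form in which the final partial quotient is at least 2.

[12; 2]

25 ÷ 2 → quotient 12, remainder 1
2 ÷ 1 → quotient 2, remainder 0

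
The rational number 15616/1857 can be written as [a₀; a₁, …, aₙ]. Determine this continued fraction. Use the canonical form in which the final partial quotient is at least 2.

15616 = 8·1857 + 760, so a_0 = 8
1857 = 2·760 + 337, so a_1 = 2
760 = 2·337 + 86, so a_2 = 2
337 = 3·86 + 79, so a_3 = 3
86 = 1·79 + 7, so a_4 = 1
79 = 11·7 + 2, so a_5 = 11
7 = 3·2 + 1, so a_6 = 3
2 = 2·1 + 0, so a_7 = 2

[8; 2, 2, 3, 1, 11, 3, 2]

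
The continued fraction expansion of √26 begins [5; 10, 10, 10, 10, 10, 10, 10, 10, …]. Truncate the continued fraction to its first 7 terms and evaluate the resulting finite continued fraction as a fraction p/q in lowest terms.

Work from the innermost term outward:
Start with 10.
10 + 1/(10/1) = 10 + 1/10 = 101/10
10 + 1/(101/10) = 10 + 10/101 = 1020/101
10 + 1/(1020/101) = 10 + 101/1020 = 10301/1020
10 + 1/(10301/1020) = 10 + 1020/10301 = 104030/10301
10 + 1/(104030/10301) = 10 + 10301/104030 = 1050601/104030
5 + 1/(1050601/104030) = 5 + 104030/1050601 = 5357035/1050601

5357035/1050601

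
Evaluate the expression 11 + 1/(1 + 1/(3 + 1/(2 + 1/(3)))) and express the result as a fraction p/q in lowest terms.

Start with 3.
2 + 1/(3/1) = 2 + 1/3 = 7/3
3 + 1/(7/3) = 3 + 3/7 = 24/7
1 + 1/(24/7) = 1 + 7/24 = 31/24
11 + 1/(31/24) = 11 + 24/31 = 365/31

365/31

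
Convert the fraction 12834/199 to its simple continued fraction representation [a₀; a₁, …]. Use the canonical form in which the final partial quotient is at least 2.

[64; 2, 32, 1, 2]

Repeatedly divide and take the remainder:
12834 = 64·199 + 98, so a_0 = 64
199 = 2·98 + 3, so a_1 = 2
98 = 32·3 + 2, so a_2 = 32
3 = 1·2 + 1, so a_3 = 1
2 = 2·1 + 0, so a_4 = 2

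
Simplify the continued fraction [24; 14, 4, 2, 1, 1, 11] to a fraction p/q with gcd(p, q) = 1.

87327/3628

Start with 11.
1 + 1/(11/1) = 1 + 1/11 = 12/11
1 + 1/(12/11) = 1 + 11/12 = 23/12
2 + 1/(23/12) = 2 + 12/23 = 58/23
4 + 1/(58/23) = 4 + 23/58 = 255/58
14 + 1/(255/58) = 14 + 58/255 = 3628/255
24 + 1/(3628/255) = 24 + 255/3628 = 87327/3628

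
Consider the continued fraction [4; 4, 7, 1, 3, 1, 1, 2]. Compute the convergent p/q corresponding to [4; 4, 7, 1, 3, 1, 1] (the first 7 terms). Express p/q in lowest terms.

1226/289

Start with 1.
1 + 1/(1/1) = 1 + 1/1 = 2/1
3 + 1/(2/1) = 3 + 1/2 = 7/2
1 + 1/(7/2) = 1 + 2/7 = 9/7
7 + 1/(9/7) = 7 + 7/9 = 70/9
4 + 1/(70/9) = 4 + 9/70 = 289/70
4 + 1/(289/70) = 4 + 70/289 = 1226/289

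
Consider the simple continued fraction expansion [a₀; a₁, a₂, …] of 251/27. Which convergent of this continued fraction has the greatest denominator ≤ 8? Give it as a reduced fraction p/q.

65/7

List convergents until the denominator exceeds the bound:
a_0 = 9: 9/1  (≤ bound)
a_1 = 3: 28/3  (≤ bound)
a_2 = 2: 65/7  (≤ bound)
a_3 = 1: 93/10  (> 8, stop)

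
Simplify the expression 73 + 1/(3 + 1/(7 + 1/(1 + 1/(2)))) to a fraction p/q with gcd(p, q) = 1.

a_0 = 73: 73/1
a_1 = 3: 220/3
a_2 = 7: 1613/22
a_3 = 1: 1833/25
a_4 = 2: 5279/72

5279/72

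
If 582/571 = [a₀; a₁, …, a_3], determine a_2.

1

⌊582/571⌋ = 1, remainder 11
⌊571/11⌋ = 51, remainder 10
⌊11/10⌋ = 1, remainder 1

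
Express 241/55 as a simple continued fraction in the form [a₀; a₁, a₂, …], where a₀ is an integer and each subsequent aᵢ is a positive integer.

Repeatedly divide and take the remainder:
241 ÷ 55 → quotient 4, remainder 21
55 ÷ 21 → quotient 2, remainder 13
21 ÷ 13 → quotient 1, remainder 8
13 ÷ 8 → quotient 1, remainder 5
8 ÷ 5 → quotient 1, remainder 3
5 ÷ 3 → quotient 1, remainder 2
3 ÷ 2 → quotient 1, remainder 1
2 ÷ 1 → quotient 2, remainder 0

[4; 2, 1, 1, 1, 1, 1, 2]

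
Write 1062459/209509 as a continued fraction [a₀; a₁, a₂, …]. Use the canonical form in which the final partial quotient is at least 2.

1062459 = 5·209509 + 14914, so a_0 = 5
209509 = 14·14914 + 713, so a_1 = 14
14914 = 20·713 + 654, so a_2 = 20
713 = 1·654 + 59, so a_3 = 1
654 = 11·59 + 5, so a_4 = 11
59 = 11·5 + 4, so a_5 = 11
5 = 1·4 + 1, so a_6 = 1
4 = 4·1 + 0, so a_7 = 4

[5; 14, 20, 1, 11, 11, 1, 4]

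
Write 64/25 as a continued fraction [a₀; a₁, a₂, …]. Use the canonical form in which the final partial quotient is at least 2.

Repeatedly divide and take the remainder:
⌊64/25⌋ = 2, remainder 14
⌊25/14⌋ = 1, remainder 11
⌊14/11⌋ = 1, remainder 3
⌊11/3⌋ = 3, remainder 2
⌊3/2⌋ = 1, remainder 1
⌊2/1⌋ = 2, remainder 0

[2; 1, 1, 3, 1, 2]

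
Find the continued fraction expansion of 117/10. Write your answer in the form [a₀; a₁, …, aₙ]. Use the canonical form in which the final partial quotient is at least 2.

[11; 1, 2, 3]

117 = 11·10 + 7, so a_0 = 11
10 = 1·7 + 3, so a_1 = 1
7 = 2·3 + 1, so a_2 = 2
3 = 3·1 + 0, so a_3 = 3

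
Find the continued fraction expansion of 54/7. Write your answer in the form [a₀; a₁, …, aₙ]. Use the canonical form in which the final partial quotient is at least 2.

[7; 1, 2, 2]

54 = 7·7 + 5, so a_0 = 7
7 = 1·5 + 2, so a_1 = 1
5 = 2·2 + 1, so a_2 = 2
2 = 2·1 + 0, so a_3 = 2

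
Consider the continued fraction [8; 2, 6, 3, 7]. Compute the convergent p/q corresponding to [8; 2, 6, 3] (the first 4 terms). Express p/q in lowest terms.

Use the convergent recurrence hₖ = aₖ·hₖ₋₁ + hₖ₋₂ (and likewise for the denominators kₖ):
a_0 = 8: 8/1
a_1 = 2: 17/2
a_2 = 6: 110/13
a_3 = 3: 347/41

347/41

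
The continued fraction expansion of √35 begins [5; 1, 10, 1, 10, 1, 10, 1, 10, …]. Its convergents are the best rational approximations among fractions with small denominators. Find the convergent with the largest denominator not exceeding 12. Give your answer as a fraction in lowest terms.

71/12

List convergents until the denominator exceeds the bound:
a_0 = 5: 5/1  (≤ bound)
a_1 = 1: 6/1  (≤ bound)
a_2 = 10: 65/11  (≤ bound)
a_3 = 1: 71/12  (≤ bound)
a_4 = 10: 775/131  (> 12, stop)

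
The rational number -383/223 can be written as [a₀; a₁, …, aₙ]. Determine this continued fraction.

⌊-383/223⌋ = -2, remainder 63
⌊223/63⌋ = 3, remainder 34
⌊63/34⌋ = 1, remainder 29
⌊34/29⌋ = 1, remainder 5
⌊29/5⌋ = 5, remainder 4
⌊5/4⌋ = 1, remainder 1
⌊4/1⌋ = 4, remainder 0

[-2; 3, 1, 1, 5, 1, 4]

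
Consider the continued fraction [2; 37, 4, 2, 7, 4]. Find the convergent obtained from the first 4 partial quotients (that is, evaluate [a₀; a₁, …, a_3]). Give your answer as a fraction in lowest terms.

Start with 2.
4 + 1/(2/1) = 4 + 1/2 = 9/2
37 + 1/(9/2) = 37 + 2/9 = 335/9
2 + 1/(335/9) = 2 + 9/335 = 679/335

679/335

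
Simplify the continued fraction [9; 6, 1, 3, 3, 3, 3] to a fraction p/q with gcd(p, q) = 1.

Build up convergents one term at a time:
a_0 = 9: 9/1
a_1 = 6: 55/6
a_2 = 1: 64/7
a_3 = 3: 247/27
a_4 = 3: 805/88
a_5 = 3: 2662/291
a_6 = 3: 8791/961

8791/961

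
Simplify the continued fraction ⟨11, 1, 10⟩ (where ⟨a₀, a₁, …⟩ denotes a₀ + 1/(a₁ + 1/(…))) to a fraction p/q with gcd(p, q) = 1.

131/11

Start with 10.
1 + 1/(10/1) = 1 + 1/10 = 11/10
11 + 1/(11/10) = 11 + 10/11 = 131/11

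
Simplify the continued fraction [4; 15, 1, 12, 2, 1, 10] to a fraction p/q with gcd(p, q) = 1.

Start with 10.
1 + 1/(10/1) = 1 + 1/10 = 11/10
2 + 1/(11/10) = 2 + 10/11 = 32/11
12 + 1/(32/11) = 12 + 11/32 = 395/32
1 + 1/(395/32) = 1 + 32/395 = 427/395
15 + 1/(427/395) = 15 + 395/427 = 6800/427
4 + 1/(6800/427) = 4 + 427/6800 = 27627/6800

27627/6800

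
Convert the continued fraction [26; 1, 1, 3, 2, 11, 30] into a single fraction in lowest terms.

Starting at the tail and folding back:
Start with 30.
11 + 1/(30/1) = 11 + 1/30 = 331/30
2 + 1/(331/30) = 2 + 30/331 = 692/331
3 + 1/(692/331) = 3 + 331/692 = 2407/692
1 + 1/(2407/692) = 1 + 692/2407 = 3099/2407
1 + 1/(3099/2407) = 1 + 2407/3099 = 5506/3099
26 + 1/(5506/3099) = 26 + 3099/5506 = 146255/5506

146255/5506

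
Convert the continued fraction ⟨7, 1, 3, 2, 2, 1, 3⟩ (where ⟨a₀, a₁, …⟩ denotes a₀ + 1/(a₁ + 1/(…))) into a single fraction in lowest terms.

894/115

a_0 = 7: 7/1
a_1 = 1: 8/1
a_2 = 3: 31/4
a_3 = 2: 70/9
a_4 = 2: 171/22
a_5 = 1: 241/31
a_6 = 3: 894/115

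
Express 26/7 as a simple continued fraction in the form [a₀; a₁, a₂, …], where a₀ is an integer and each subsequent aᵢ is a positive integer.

26 = 3·7 + 5, so a_0 = 3
7 = 1·5 + 2, so a_1 = 1
5 = 2·2 + 1, so a_2 = 2
2 = 2·1 + 0, so a_3 = 2

[3; 1, 2, 2]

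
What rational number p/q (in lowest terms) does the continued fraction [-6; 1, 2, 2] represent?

-37/7

Start with 2.
2 + 1/(2/1) = 2 + 1/2 = 5/2
1 + 1/(5/2) = 1 + 2/5 = 7/5
-6 + 1/(7/5) = -6 + 5/7 = -37/7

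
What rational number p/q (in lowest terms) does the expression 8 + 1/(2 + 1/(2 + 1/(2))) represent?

Start with 2.
2 + 1/(2/1) = 2 + 1/2 = 5/2
2 + 1/(5/2) = 2 + 2/5 = 12/5
8 + 1/(12/5) = 8 + 5/12 = 101/12

101/12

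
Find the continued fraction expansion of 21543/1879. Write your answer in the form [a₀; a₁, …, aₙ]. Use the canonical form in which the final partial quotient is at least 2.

[11; 2, 6, 1, 2, 21, 2]

Repeatedly divide and take the remainder:
21543 = 11·1879 + 874, so a_0 = 11
1879 = 2·874 + 131, so a_1 = 2
874 = 6·131 + 88, so a_2 = 6
131 = 1·88 + 43, so a_3 = 1
88 = 2·43 + 2, so a_4 = 2
43 = 21·2 + 1, so a_5 = 21
2 = 2·1 + 0, so a_6 = 2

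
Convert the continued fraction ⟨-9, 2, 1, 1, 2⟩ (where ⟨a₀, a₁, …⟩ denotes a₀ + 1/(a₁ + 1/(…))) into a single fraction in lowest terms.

-112/13

a_0 = -9: -9/1
a_1 = 2: -17/2
a_2 = 1: -26/3
a_3 = 1: -43/5
a_4 = 2: -112/13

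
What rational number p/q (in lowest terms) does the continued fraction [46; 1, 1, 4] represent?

419/9

Start with 4.
1 + 1/(4/1) = 1 + 1/4 = 5/4
1 + 1/(5/4) = 1 + 4/5 = 9/5
46 + 1/(9/5) = 46 + 5/9 = 419/9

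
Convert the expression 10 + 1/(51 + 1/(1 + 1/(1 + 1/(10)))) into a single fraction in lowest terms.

Start with 10.
1 + 1/(10/1) = 1 + 1/10 = 11/10
1 + 1/(11/10) = 1 + 10/11 = 21/11
51 + 1/(21/11) = 51 + 11/21 = 1082/21
10 + 1/(1082/21) = 10 + 21/1082 = 10841/1082

10841/1082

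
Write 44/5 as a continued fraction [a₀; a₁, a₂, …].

[8; 1, 4]

⌊44/5⌋ = 8, remainder 4
⌊5/4⌋ = 1, remainder 1
⌊4/1⌋ = 4, remainder 0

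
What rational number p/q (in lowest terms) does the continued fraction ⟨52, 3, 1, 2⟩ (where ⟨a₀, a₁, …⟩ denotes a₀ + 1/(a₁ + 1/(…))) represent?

575/11

Start with 2.
1 + 1/(2/1) = 1 + 1/2 = 3/2
3 + 1/(3/2) = 3 + 2/3 = 11/3
52 + 1/(11/3) = 52 + 3/11 = 575/11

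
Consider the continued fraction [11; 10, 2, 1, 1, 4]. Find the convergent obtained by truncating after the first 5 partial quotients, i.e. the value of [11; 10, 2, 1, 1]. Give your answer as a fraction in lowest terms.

Start with 1.
1 + 1/(1/1) = 1 + 1/1 = 2/1
2 + 1/(2/1) = 2 + 1/2 = 5/2
10 + 1/(5/2) = 10 + 2/5 = 52/5
11 + 1/(52/5) = 11 + 5/52 = 577/52

577/52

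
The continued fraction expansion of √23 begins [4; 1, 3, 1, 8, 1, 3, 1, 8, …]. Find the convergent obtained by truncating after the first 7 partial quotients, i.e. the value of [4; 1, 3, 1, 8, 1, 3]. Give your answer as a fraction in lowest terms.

916/191

Start with 3.
1 + 1/(3/1) = 1 + 1/3 = 4/3
8 + 1/(4/3) = 8 + 3/4 = 35/4
1 + 1/(35/4) = 1 + 4/35 = 39/35
3 + 1/(39/35) = 3 + 35/39 = 152/39
1 + 1/(152/39) = 1 + 39/152 = 191/152
4 + 1/(191/152) = 4 + 152/191 = 916/191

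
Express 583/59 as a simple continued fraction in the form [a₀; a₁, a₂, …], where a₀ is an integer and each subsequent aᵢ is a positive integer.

[9; 1, 7, 2, 3]

583 = 9·59 + 52, so a_0 = 9
59 = 1·52 + 7, so a_1 = 1
52 = 7·7 + 3, so a_2 = 7
7 = 2·3 + 1, so a_3 = 2
3 = 3·1 + 0, so a_4 = 3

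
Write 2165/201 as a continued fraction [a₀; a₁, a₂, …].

Run the Euclidean algorithm, recording each quotient:
2165 = 10·201 + 155, so a_0 = 10
201 = 1·155 + 46, so a_1 = 1
155 = 3·46 + 17, so a_2 = 3
46 = 2·17 + 12, so a_3 = 2
17 = 1·12 + 5, so a_4 = 1
12 = 2·5 + 2, so a_5 = 2
5 = 2·2 + 1, so a_6 = 2
2 = 2·1 + 0, so a_7 = 2

[10; 1, 3, 2, 1, 2, 2, 2]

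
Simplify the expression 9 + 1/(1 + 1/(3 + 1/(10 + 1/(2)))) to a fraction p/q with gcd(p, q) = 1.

a_0 = 9: 9/1
a_1 = 1: 10/1
a_2 = 3: 39/4
a_3 = 10: 400/41
a_4 = 2: 839/86

839/86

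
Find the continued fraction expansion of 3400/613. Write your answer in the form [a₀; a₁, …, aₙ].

⌊3400/613⌋ = 5, remainder 335
⌊613/335⌋ = 1, remainder 278
⌊335/278⌋ = 1, remainder 57
⌊278/57⌋ = 4, remainder 50
⌊57/50⌋ = 1, remainder 7
⌊50/7⌋ = 7, remainder 1
⌊7/1⌋ = 7, remainder 0

[5; 1, 1, 4, 1, 7, 7]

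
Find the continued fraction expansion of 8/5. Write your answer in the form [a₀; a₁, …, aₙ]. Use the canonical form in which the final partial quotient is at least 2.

Apply division with remainder until the remainder is 0:
8 ÷ 5 → quotient 1, remainder 3
5 ÷ 3 → quotient 1, remainder 2
3 ÷ 2 → quotient 1, remainder 1
2 ÷ 1 → quotient 2, remainder 0

[1; 1, 1, 2]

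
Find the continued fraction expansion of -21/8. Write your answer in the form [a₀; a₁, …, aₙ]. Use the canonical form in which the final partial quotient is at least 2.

[-3; 2, 1, 2]

Run the Euclidean algorithm, recording each quotient:
-21 ÷ 8 → quotient -3, remainder 3
8 ÷ 3 → quotient 2, remainder 2
3 ÷ 2 → quotient 1, remainder 1
2 ÷ 1 → quotient 2, remainder 0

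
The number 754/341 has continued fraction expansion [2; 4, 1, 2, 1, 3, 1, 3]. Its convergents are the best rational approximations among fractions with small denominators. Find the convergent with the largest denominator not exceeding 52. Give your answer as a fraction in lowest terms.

a_0 = 2: 2/1  (≤ bound)
a_1 = 4: 9/4  (≤ bound)
a_2 = 1: 11/5  (≤ bound)
a_3 = 2: 31/14  (≤ bound)
a_4 = 1: 42/19  (≤ bound)
a_5 = 3: 157/71  (> 52, stop)

42/19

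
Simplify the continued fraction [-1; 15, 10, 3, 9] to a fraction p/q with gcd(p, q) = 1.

-4074/4363

a_0 = -1: -1/1
a_1 = 15: -14/15
a_2 = 10: -141/151
a_3 = 3: -437/468
a_4 = 9: -4074/4363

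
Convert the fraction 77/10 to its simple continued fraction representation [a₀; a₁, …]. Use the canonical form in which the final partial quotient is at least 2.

[7; 1, 2, 3]

77 = 7·10 + 7, so a_0 = 7
10 = 1·7 + 3, so a_1 = 1
7 = 2·3 + 1, so a_2 = 2
3 = 3·1 + 0, so a_3 = 3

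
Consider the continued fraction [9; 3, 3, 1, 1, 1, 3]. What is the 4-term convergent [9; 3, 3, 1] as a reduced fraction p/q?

Collapse the nested fraction from the inside out:
Start with 1.
3 + 1/(1/1) = 3 + 1/1 = 4/1
3 + 1/(4/1) = 3 + 1/4 = 13/4
9 + 1/(13/4) = 9 + 4/13 = 121/13

121/13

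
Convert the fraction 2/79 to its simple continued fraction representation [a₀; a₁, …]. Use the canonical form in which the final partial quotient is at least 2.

[0; 39, 2]

⌊2/79⌋ = 0, remainder 2
⌊79/2⌋ = 39, remainder 1
⌊2/1⌋ = 2, remainder 0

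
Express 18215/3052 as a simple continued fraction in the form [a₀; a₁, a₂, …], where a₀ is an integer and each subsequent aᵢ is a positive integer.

18215 ÷ 3052 → quotient 5, remainder 2955
3052 ÷ 2955 → quotient 1, remainder 97
2955 ÷ 97 → quotient 30, remainder 45
97 ÷ 45 → quotient 2, remainder 7
45 ÷ 7 → quotient 6, remainder 3
7 ÷ 3 → quotient 2, remainder 1
3 ÷ 1 → quotient 3, remainder 0

[5; 1, 30, 2, 6, 2, 3]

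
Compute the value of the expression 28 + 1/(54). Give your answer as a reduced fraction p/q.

1513/54

a_0 = 28: 28/1
a_1 = 54: 1513/54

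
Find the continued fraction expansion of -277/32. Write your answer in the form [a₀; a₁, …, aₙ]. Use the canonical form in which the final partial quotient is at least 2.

-277 ÷ 32 → quotient -9, remainder 11
32 ÷ 11 → quotient 2, remainder 10
11 ÷ 10 → quotient 1, remainder 1
10 ÷ 1 → quotient 10, remainder 0

[-9; 2, 1, 10]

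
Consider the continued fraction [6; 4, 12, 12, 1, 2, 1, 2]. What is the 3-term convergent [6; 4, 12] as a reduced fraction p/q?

Collapse the nested fraction from the inside out:
Start with 12.
4 + 1/(12/1) = 4 + 1/12 = 49/12
6 + 1/(49/12) = 6 + 12/49 = 306/49

306/49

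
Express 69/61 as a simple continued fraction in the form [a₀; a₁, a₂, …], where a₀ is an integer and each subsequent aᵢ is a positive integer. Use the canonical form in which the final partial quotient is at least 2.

69 = 1·61 + 8, so a_0 = 1
61 = 7·8 + 5, so a_1 = 7
8 = 1·5 + 3, so a_2 = 1
5 = 1·3 + 2, so a_3 = 1
3 = 1·2 + 1, so a_4 = 1
2 = 2·1 + 0, so a_5 = 2

[1; 7, 1, 1, 1, 2]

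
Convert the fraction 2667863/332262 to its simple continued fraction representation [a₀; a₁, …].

[8; 34, 53, 12, 3, 1, 3]

Run the Euclidean algorithm, recording each quotient:
2667863 = 8·332262 + 9767, so a_0 = 8
332262 = 34·9767 + 184, so a_1 = 34
9767 = 53·184 + 15, so a_2 = 53
184 = 12·15 + 4, so a_3 = 12
15 = 3·4 + 3, so a_4 = 3
4 = 1·3 + 1, so a_5 = 1
3 = 3·1 + 0, so a_6 = 3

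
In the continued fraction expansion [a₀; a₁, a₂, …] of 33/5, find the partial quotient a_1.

⌊33/5⌋ = 6, remainder 3
⌊5/3⌋ = 1, remainder 2

1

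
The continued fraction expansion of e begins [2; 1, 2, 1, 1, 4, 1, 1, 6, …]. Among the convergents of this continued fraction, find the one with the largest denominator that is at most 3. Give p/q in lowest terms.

List convergents until the denominator exceeds the bound:
a_0 = 2: 2/1  (≤ bound)
a_1 = 1: 3/1  (≤ bound)
a_2 = 2: 8/3  (≤ bound)
a_3 = 1: 11/4  (> 3, stop)

8/3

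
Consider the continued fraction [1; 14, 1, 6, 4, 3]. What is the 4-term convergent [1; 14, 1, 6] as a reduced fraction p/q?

111/104

Start with 6.
1 + 1/(6/1) = 1 + 1/6 = 7/6
14 + 1/(7/6) = 14 + 6/7 = 104/7
1 + 1/(104/7) = 1 + 7/104 = 111/104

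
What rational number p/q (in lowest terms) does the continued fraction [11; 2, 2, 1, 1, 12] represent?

1724/151

Starting at the tail and folding back:
Start with 12.
1 + 1/(12/1) = 1 + 1/12 = 13/12
1 + 1/(13/12) = 1 + 12/13 = 25/13
2 + 1/(25/13) = 2 + 13/25 = 63/25
2 + 1/(63/25) = 2 + 25/63 = 151/63
11 + 1/(151/63) = 11 + 63/151 = 1724/151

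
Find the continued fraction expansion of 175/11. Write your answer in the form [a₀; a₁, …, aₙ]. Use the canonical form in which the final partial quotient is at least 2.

Apply division with remainder until the remainder is 0:
175 ÷ 11 → quotient 15, remainder 10
11 ÷ 10 → quotient 1, remainder 1
10 ÷ 1 → quotient 10, remainder 0

[15; 1, 10]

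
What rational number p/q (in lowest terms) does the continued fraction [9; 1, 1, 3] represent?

67/7

Start with 3.
1 + 1/(3/1) = 1 + 1/3 = 4/3
1 + 1/(4/3) = 1 + 3/4 = 7/4
9 + 1/(7/4) = 9 + 4/7 = 67/7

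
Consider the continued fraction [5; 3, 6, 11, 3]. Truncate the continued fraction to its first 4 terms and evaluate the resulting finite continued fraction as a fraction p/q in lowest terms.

1127/212

a_0 = 5: 5/1
a_1 = 3: 16/3
a_2 = 6: 101/19
a_3 = 11: 1127/212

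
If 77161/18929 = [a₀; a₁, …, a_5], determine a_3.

28

Repeatedly divide and take the remainder:
⌊77161/18929⌋ = 4, remainder 1445
⌊18929/1445⌋ = 13, remainder 144
⌊1445/144⌋ = 10, remainder 5
⌊144/5⌋ = 28, remainder 4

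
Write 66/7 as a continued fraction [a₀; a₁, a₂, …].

Run the Euclidean algorithm, recording each quotient:
66 ÷ 7 → quotient 9, remainder 3
7 ÷ 3 → quotient 2, remainder 1
3 ÷ 1 → quotient 3, remainder 0

[9; 2, 3]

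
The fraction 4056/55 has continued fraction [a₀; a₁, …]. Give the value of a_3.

4056 = 73·55 + 41, so a_0 = 73
55 = 1·41 + 14, so a_1 = 1
41 = 2·14 + 13, so a_2 = 2
14 = 1·13 + 1, so a_3 = 1

1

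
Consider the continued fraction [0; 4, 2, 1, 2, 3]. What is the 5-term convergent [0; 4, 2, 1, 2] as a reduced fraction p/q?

Use the convergent recurrence hₖ = aₖ·hₖ₋₁ + hₖ₋₂ (and likewise for the denominators kₖ):
a_0 = 0: 0/1
a_1 = 4: 1/4
a_2 = 2: 2/9
a_3 = 1: 3/13
a_4 = 2: 8/35

8/35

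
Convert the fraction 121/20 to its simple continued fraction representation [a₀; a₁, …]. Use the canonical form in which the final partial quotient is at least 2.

121 ÷ 20 → quotient 6, remainder 1
20 ÷ 1 → quotient 20, remainder 0

[6; 20]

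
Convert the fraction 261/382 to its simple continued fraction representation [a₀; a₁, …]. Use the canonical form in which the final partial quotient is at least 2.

261 ÷ 382 → quotient 0, remainder 261
382 ÷ 261 → quotient 1, remainder 121
261 ÷ 121 → quotient 2, remainder 19
121 ÷ 19 → quotient 6, remainder 7
19 ÷ 7 → quotient 2, remainder 5
7 ÷ 5 → quotient 1, remainder 2
5 ÷ 2 → quotient 2, remainder 1
2 ÷ 1 → quotient 2, remainder 0

[0; 1, 2, 6, 2, 1, 2, 2]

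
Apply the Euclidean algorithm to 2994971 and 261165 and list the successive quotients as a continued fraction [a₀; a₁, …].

Apply division with remainder until the remainder is 0:
2994971 ÷ 261165 → quotient 11, remainder 122156
261165 ÷ 122156 → quotient 2, remainder 16853
122156 ÷ 16853 → quotient 7, remainder 4185
16853 ÷ 4185 → quotient 4, remainder 113
4185 ÷ 113 → quotient 37, remainder 4
113 ÷ 4 → quotient 28, remainder 1
4 ÷ 1 → quotient 4, remainder 0

[11; 2, 7, 4, 37, 28, 4]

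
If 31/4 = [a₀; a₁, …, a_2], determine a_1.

31 ÷ 4 → quotient 7, remainder 3
4 ÷ 3 → quotient 1, remainder 1

1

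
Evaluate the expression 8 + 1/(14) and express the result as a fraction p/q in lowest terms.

113/14

Starting at the tail and folding back:
Start with 14.
8 + 1/(14/1) = 8 + 1/14 = 113/14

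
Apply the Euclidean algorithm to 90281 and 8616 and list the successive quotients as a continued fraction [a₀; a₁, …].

Repeatedly divide and take the remainder:
⌊90281/8616⌋ = 10, remainder 4121
⌊8616/4121⌋ = 2, remainder 374
⌊4121/374⌋ = 11, remainder 7
⌊374/7⌋ = 53, remainder 3
⌊7/3⌋ = 2, remainder 1
⌊3/1⌋ = 3, remainder 0

[10; 2, 11, 53, 2, 3]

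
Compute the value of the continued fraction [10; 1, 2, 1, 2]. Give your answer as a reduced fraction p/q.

118/11

Start with 2.
1 + 1/(2/1) = 1 + 1/2 = 3/2
2 + 1/(3/2) = 2 + 2/3 = 8/3
1 + 1/(8/3) = 1 + 3/8 = 11/8
10 + 1/(11/8) = 10 + 8/11 = 118/11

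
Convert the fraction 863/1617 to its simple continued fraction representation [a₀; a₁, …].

[0; 1, 1, 6, 1, 11, 9]

863 ÷ 1617 → quotient 0, remainder 863
1617 ÷ 863 → quotient 1, remainder 754
863 ÷ 754 → quotient 1, remainder 109
754 ÷ 109 → quotient 6, remainder 100
109 ÷ 100 → quotient 1, remainder 9
100 ÷ 9 → quotient 11, remainder 1
9 ÷ 1 → quotient 9, remainder 0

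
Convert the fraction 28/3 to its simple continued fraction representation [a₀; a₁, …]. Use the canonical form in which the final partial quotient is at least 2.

28 = 9·3 + 1, so a_0 = 9
3 = 3·1 + 0, so a_1 = 3

[9; 3]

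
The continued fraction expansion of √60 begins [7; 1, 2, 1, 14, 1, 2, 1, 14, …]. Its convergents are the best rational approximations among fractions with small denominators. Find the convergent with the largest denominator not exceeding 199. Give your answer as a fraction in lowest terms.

1433/185

a_0 = 7: 7/1  (≤ bound)
a_1 = 1: 8/1  (≤ bound)
a_2 = 2: 23/3  (≤ bound)
a_3 = 1: 31/4  (≤ bound)
a_4 = 14: 457/59  (≤ bound)
a_5 = 1: 488/63  (≤ bound)
a_6 = 2: 1433/185  (≤ bound)
a_7 = 1: 1921/248  (> 199, stop)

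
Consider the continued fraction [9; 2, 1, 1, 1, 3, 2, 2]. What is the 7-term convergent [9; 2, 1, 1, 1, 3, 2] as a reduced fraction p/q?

619/66

a_0 = 9: 9/1
a_1 = 2: 19/2
a_2 = 1: 28/3
a_3 = 1: 47/5
a_4 = 1: 75/8
a_5 = 3: 272/29
a_6 = 2: 619/66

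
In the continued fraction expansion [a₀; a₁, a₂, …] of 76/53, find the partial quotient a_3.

76 ÷ 53 → quotient 1, remainder 23
53 ÷ 23 → quotient 2, remainder 7
23 ÷ 7 → quotient 3, remainder 2
7 ÷ 2 → quotient 3, remainder 1

3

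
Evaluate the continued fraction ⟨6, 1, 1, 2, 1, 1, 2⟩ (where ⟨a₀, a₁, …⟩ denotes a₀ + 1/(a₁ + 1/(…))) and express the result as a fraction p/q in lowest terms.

204/31

Start with 2.
1 + 1/(2/1) = 1 + 1/2 = 3/2
1 + 1/(3/2) = 1 + 2/3 = 5/3
2 + 1/(5/3) = 2 + 3/5 = 13/5
1 + 1/(13/5) = 1 + 5/13 = 18/13
1 + 1/(18/13) = 1 + 13/18 = 31/18
6 + 1/(31/18) = 6 + 18/31 = 204/31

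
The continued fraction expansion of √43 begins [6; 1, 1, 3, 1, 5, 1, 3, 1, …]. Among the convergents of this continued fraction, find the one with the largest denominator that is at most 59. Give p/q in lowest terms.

a_0 = 6: 6/1  (≤ bound)
a_1 = 1: 7/1  (≤ bound)
a_2 = 1: 13/2  (≤ bound)
a_3 = 3: 46/7  (≤ bound)
a_4 = 1: 59/9  (≤ bound)
a_5 = 5: 341/52  (≤ bound)
a_6 = 1: 400/61  (> 59, stop)

341/52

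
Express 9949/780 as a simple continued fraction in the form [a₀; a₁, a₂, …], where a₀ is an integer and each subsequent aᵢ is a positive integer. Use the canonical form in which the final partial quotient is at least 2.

[12; 1, 3, 11, 1, 15]

Repeatedly divide and take the remainder:
⌊9949/780⌋ = 12, remainder 589
⌊780/589⌋ = 1, remainder 191
⌊589/191⌋ = 3, remainder 16
⌊191/16⌋ = 11, remainder 15
⌊16/15⌋ = 1, remainder 1
⌊15/1⌋ = 15, remainder 0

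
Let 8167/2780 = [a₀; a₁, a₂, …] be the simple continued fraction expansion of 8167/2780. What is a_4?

8167 = 2·2780 + 2607, so a_0 = 2
2780 = 1·2607 + 173, so a_1 = 1
2607 = 15·173 + 12, so a_2 = 15
173 = 14·12 + 5, so a_3 = 14
12 = 2·5 + 2, so a_4 = 2

2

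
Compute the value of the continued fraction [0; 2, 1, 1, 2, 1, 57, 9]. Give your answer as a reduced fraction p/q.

Collapse the nested fraction from the inside out:
Start with 9.
57 + 1/(9/1) = 57 + 1/9 = 514/9
1 + 1/(514/9) = 1 + 9/514 = 523/514
2 + 1/(523/514) = 2 + 514/523 = 1560/523
1 + 1/(1560/523) = 1 + 523/1560 = 2083/1560
1 + 1/(2083/1560) = 1 + 1560/2083 = 3643/2083
2 + 1/(3643/2083) = 2 + 2083/3643 = 9369/3643
0 + 1/(9369/3643) = 0 + 3643/9369 = 3643/9369

3643/9369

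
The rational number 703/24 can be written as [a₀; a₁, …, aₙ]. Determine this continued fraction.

[29; 3, 2, 3]

Run the Euclidean algorithm, recording each quotient:
703 = 29·24 + 7, so a_0 = 29
24 = 3·7 + 3, so a_1 = 3
7 = 2·3 + 1, so a_2 = 2
3 = 3·1 + 0, so a_3 = 3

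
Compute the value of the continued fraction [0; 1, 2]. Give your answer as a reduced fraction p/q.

2/3

Starting at the tail and folding back:
Start with 2.
1 + 1/(2/1) = 1 + 1/2 = 3/2
0 + 1/(3/2) = 0 + 2/3 = 2/3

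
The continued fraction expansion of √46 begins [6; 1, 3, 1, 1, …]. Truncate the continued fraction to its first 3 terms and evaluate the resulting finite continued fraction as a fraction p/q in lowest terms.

a_0 = 6: 6/1
a_1 = 1: 7/1
a_2 = 3: 27/4

27/4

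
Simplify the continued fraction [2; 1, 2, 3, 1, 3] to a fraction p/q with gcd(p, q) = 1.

a_0 = 2: 2/1
a_1 = 1: 3/1
a_2 = 2: 8/3
a_3 = 3: 27/10
a_4 = 1: 35/13
a_5 = 3: 132/49

132/49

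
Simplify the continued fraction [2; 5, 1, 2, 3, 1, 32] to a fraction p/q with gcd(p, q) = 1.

5276/2425

Use the convergent recurrence hₖ = aₖ·hₖ₋₁ + hₖ₋₂ (and likewise for the denominators kₖ):
a_0 = 2: 2/1
a_1 = 5: 11/5
a_2 = 1: 13/6
a_3 = 2: 37/17
a_4 = 3: 124/57
a_5 = 1: 161/74
a_6 = 32: 5276/2425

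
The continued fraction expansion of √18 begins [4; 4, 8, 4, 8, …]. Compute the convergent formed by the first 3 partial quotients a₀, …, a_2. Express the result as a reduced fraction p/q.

140/33

a_0 = 4: 4/1
a_1 = 4: 17/4
a_2 = 8: 140/33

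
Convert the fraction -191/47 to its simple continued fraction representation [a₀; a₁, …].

[-5; 1, 14, 1, 2]

⌊-191/47⌋ = -5, remainder 44
⌊47/44⌋ = 1, remainder 3
⌊44/3⌋ = 14, remainder 2
⌊3/2⌋ = 1, remainder 1
⌊2/1⌋ = 2, remainder 0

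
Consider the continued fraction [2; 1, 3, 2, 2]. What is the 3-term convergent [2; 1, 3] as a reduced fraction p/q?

a_0 = 2: 2/1
a_1 = 1: 3/1
a_2 = 3: 11/4

11/4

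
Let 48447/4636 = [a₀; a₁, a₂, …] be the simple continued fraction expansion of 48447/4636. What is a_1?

2

48447 = 10·4636 + 2087, so a_0 = 10
4636 = 2·2087 + 462, so a_1 = 2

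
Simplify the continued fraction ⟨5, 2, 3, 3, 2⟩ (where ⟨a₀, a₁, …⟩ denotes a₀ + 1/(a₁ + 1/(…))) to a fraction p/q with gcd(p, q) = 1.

288/53

Start with 2.
3 + 1/(2/1) = 3 + 1/2 = 7/2
3 + 1/(7/2) = 3 + 2/7 = 23/7
2 + 1/(23/7) = 2 + 7/23 = 53/23
5 + 1/(53/23) = 5 + 23/53 = 288/53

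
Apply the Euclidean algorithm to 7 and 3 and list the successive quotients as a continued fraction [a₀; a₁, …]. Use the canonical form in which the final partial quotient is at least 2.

[2; 3]

Run the Euclidean algorithm, recording each quotient:
7 ÷ 3 → quotient 2, remainder 1
3 ÷ 1 → quotient 3, remainder 0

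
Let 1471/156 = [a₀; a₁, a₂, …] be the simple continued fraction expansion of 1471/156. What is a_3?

⌊1471/156⌋ = 9, remainder 67
⌊156/67⌋ = 2, remainder 22
⌊67/22⌋ = 3, remainder 1
⌊22/1⌋ = 22, remainder 0

22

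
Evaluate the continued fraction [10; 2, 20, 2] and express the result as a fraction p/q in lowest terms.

881/84

Use the convergent recurrence hₖ = aₖ·hₖ₋₁ + hₖ₋₂ (and likewise for the denominators kₖ):
a_0 = 10: 10/1
a_1 = 2: 21/2
a_2 = 20: 430/41
a_3 = 2: 881/84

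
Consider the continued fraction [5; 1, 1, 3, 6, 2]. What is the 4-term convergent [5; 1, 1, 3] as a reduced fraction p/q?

39/7

Build up convergents one term at a time:
a_0 = 5: 5/1
a_1 = 1: 6/1
a_2 = 1: 11/2
a_3 = 3: 39/7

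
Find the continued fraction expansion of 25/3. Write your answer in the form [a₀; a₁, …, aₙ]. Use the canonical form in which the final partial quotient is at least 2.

⌊25/3⌋ = 8, remainder 1
⌊3/1⌋ = 3, remainder 0

[8; 3]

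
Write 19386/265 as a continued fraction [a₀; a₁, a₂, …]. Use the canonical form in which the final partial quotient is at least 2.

Repeatedly divide and take the remainder:
19386 = 73·265 + 41, so a_0 = 73
265 = 6·41 + 19, so a_1 = 6
41 = 2·19 + 3, so a_2 = 2
19 = 6·3 + 1, so a_3 = 6
3 = 3·1 + 0, so a_4 = 3

[73; 6, 2, 6, 3]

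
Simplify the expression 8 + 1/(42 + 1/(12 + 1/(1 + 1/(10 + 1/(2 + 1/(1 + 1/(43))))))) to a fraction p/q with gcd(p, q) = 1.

6473518/806793

Starting at the tail and folding back:
Start with 43.
1 + 1/(43/1) = 1 + 1/43 = 44/43
2 + 1/(44/43) = 2 + 43/44 = 131/44
10 + 1/(131/44) = 10 + 44/131 = 1354/131
1 + 1/(1354/131) = 1 + 131/1354 = 1485/1354
12 + 1/(1485/1354) = 12 + 1354/1485 = 19174/1485
42 + 1/(19174/1485) = 42 + 1485/19174 = 806793/19174
8 + 1/(806793/19174) = 8 + 19174/806793 = 6473518/806793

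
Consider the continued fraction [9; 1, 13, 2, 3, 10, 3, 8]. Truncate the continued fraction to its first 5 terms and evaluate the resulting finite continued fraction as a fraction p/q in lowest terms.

a_0 = 9: 9/1
a_1 = 1: 10/1
a_2 = 13: 139/14
a_3 = 2: 288/29
a_4 = 3: 1003/101

1003/101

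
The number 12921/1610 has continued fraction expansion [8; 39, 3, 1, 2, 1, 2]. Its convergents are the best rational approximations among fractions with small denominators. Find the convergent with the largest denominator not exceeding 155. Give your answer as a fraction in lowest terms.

a_0 = 8: 8/1  (≤ bound)
a_1 = 39: 313/39  (≤ bound)
a_2 = 3: 947/118  (≤ bound)
a_3 = 1: 1260/157  (> 155, stop)

947/118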